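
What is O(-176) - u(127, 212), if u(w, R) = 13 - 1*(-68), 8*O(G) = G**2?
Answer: 3791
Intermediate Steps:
O(G) = G**2/8
u(w, R) = 81 (u(w, R) = 13 + 68 = 81)
O(-176) - u(127, 212) = (1/8)*(-176)**2 - 1*81 = (1/8)*30976 - 81 = 3872 - 81 = 3791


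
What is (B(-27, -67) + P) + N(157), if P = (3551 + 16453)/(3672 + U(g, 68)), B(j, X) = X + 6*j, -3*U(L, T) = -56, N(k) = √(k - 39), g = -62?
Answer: -618869/2768 + √118 ≈ -212.72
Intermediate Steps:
N(k) = √(-39 + k)
U(L, T) = 56/3 (U(L, T) = -⅓*(-56) = 56/3)
P = 15003/2768 (P = (3551 + 16453)/(3672 + 56/3) = 20004/(11072/3) = 20004*(3/11072) = 15003/2768 ≈ 5.4202)
(B(-27, -67) + P) + N(157) = ((-67 + 6*(-27)) + 15003/2768) + √(-39 + 157) = ((-67 - 162) + 15003/2768) + √118 = (-229 + 15003/2768) + √118 = -618869/2768 + √118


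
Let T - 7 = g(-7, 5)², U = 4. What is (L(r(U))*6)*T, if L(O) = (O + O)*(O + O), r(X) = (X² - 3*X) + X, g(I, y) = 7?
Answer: 86016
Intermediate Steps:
r(X) = X² - 2*X
L(O) = 4*O² (L(O) = (2*O)*(2*O) = 4*O²)
T = 56 (T = 7 + 7² = 7 + 49 = 56)
(L(r(U))*6)*T = ((4*(4*(-2 + 4))²)*6)*56 = ((4*(4*2)²)*6)*56 = ((4*8²)*6)*56 = ((4*64)*6)*56 = (256*6)*56 = 1536*56 = 86016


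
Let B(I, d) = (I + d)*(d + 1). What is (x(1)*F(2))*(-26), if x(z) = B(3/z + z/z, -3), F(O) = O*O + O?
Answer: 312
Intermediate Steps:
F(O) = O + O² (F(O) = O² + O = O + O²)
B(I, d) = (1 + d)*(I + d) (B(I, d) = (I + d)*(1 + d) = (1 + d)*(I + d))
x(z) = 4 - 6/z (x(z) = (3/z + z/z) - 3 + (-3)² + (3/z + z/z)*(-3) = (3/z + 1) - 3 + 9 + (3/z + 1)*(-3) = (1 + 3/z) - 3 + 9 + (1 + 3/z)*(-3) = (1 + 3/z) - 3 + 9 + (-3 - 9/z) = 4 - 6/z)
(x(1)*F(2))*(-26) = ((4 - 6/1)*(2*(1 + 2)))*(-26) = ((4 - 6*1)*(2*3))*(-26) = ((4 - 6)*6)*(-26) = -2*6*(-26) = -12*(-26) = 312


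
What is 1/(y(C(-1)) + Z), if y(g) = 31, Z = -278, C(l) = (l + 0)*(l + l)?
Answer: -1/247 ≈ -0.0040486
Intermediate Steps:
C(l) = 2*l² (C(l) = l*(2*l) = 2*l²)
1/(y(C(-1)) + Z) = 1/(31 - 278) = 1/(-247) = -1/247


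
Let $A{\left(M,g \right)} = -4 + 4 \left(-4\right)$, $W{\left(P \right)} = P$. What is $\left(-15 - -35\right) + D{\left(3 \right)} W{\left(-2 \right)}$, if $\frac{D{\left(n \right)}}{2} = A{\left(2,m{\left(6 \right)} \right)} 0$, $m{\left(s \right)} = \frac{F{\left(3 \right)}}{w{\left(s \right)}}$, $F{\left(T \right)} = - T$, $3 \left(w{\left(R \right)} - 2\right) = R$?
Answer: $20$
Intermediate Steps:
$w{\left(R \right)} = 2 + \frac{R}{3}$
$m{\left(s \right)} = - \frac{3}{2 + \frac{s}{3}}$ ($m{\left(s \right)} = \frac{\left(-1\right) 3}{2 + \frac{s}{3}} = - \frac{3}{2 + \frac{s}{3}}$)
$A{\left(M,g \right)} = -20$ ($A{\left(M,g \right)} = -4 - 16 = -20$)
$D{\left(n \right)} = 0$ ($D{\left(n \right)} = 2 \left(\left(-20\right) 0\right) = 2 \cdot 0 = 0$)
$\left(-15 - -35\right) + D{\left(3 \right)} W{\left(-2 \right)} = \left(-15 - -35\right) + 0 \left(-2\right) = \left(-15 + 35\right) + 0 = 20 + 0 = 20$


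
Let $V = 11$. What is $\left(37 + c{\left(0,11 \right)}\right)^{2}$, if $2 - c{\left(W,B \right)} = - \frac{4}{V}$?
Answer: $\frac{187489}{121} \approx 1549.5$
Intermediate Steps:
$c{\left(W,B \right)} = \frac{26}{11}$ ($c{\left(W,B \right)} = 2 - - \frac{4}{11} = 2 + \frac{4}{11} = \frac{26}{11}$)
$\left(37 + c{\left(0,11 \right)}\right)^{2} = \left(37 + \frac{26}{11}\right)^{2} = \left(\frac{433}{11}\right)^{2} = \frac{187489}{121}$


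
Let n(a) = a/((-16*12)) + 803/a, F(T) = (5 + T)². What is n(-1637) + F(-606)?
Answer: 113529444697/314304 ≈ 3.6121e+5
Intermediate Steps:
n(a) = 803/a - a/192 (n(a) = a/(-192) + 803/a = a*(-1/192) + 803/a = -a/192 + 803/a = 803/a - a/192)
n(-1637) + F(-606) = (803/(-1637) - 1/192*(-1637)) + (5 - 606)² = (803*(-1/1637) + 1637/192) + (-601)² = (-803/1637 + 1637/192) + 361201 = 2525593/314304 + 361201 = 113529444697/314304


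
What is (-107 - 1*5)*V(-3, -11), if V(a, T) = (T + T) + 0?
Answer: 2464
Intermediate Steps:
V(a, T) = 2*T (V(a, T) = 2*T + 0 = 2*T)
(-107 - 1*5)*V(-3, -11) = (-107 - 1*5)*(2*(-11)) = (-107 - 5)*(-22) = -112*(-22) = 2464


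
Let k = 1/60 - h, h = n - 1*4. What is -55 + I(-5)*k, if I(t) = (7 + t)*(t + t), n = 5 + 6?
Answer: 254/3 ≈ 84.667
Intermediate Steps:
n = 11
h = 7 (h = 11 - 1*4 = 11 - 4 = 7)
k = -419/60 (k = 1/60 - 1*7 = 1/60 - 7 = -419/60 ≈ -6.9833)
I(t) = 2*t*(7 + t) (I(t) = (7 + t)*(2*t) = 2*t*(7 + t))
-55 + I(-5)*k = -55 + (2*(-5)*(7 - 5))*(-419/60) = -55 + (2*(-5)*2)*(-419/60) = -55 - 20*(-419/60) = -55 + 419/3 = 254/3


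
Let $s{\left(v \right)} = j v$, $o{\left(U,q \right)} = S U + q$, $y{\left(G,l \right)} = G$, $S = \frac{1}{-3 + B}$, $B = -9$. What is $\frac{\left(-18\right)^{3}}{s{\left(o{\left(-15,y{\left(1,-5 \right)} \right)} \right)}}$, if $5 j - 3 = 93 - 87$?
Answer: $-1440$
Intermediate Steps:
$S = - \frac{1}{12}$ ($S = \frac{1}{-3 - 9} = \frac{1}{-12} = - \frac{1}{12} \approx -0.083333$)
$o{\left(U,q \right)} = q - \frac{U}{12}$ ($o{\left(U,q \right)} = - \frac{U}{12} + q = q - \frac{U}{12}$)
$j = \frac{9}{5}$ ($j = \frac{3}{5} + \frac{93 - 87}{5} = \frac{3}{5} + \frac{1}{5} \cdot 6 = \frac{3}{5} + \frac{6}{5} = \frac{9}{5} \approx 1.8$)
$s{\left(v \right)} = \frac{9 v}{5}$
$\frac{\left(-18\right)^{3}}{s{\left(o{\left(-15,y{\left(1,-5 \right)} \right)} \right)}} = \frac{\left(-18\right)^{3}}{\frac{9}{5} \left(1 - - \frac{5}{4}\right)} = - \frac{5832}{\frac{9}{5} \left(1 + \frac{5}{4}\right)} = - \frac{5832}{\frac{9}{5} \cdot \frac{9}{4}} = - \frac{5832}{\frac{81}{20}} = \left(-5832\right) \frac{20}{81} = -1440$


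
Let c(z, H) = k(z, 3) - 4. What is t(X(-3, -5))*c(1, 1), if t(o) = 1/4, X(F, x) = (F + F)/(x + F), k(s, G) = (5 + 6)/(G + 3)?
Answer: -13/24 ≈ -0.54167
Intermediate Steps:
k(s, G) = 11/(3 + G)
X(F, x) = 2*F/(F + x) (X(F, x) = (2*F)/(F + x) = 2*F/(F + x))
c(z, H) = -13/6 (c(z, H) = 11/(3 + 3) - 4 = 11/6 - 4 = -13/6)
t(o) = 1/4
t(X(-3, -5))*c(1, 1) = (1/4)*(-13/6) = -13/24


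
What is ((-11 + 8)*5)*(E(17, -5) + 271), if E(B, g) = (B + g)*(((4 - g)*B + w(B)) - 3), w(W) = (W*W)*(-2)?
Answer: 72975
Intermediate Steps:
w(W) = -2*W**2 (w(W) = W**2*(-2) = -2*W**2)
E(B, g) = (B + g)*(-3 - 2*B**2 + B*(4 - g)) (E(B, g) = (B + g)*(((4 - g)*B - 2*B**2) - 3) = (B + g)*((B*(4 - g) - 2*B**2) - 3) = (B + g)*((-2*B**2 + B*(4 - g)) - 3) = (B + g)*(-3 - 2*B**2 + B*(4 - g)))
((-11 + 8)*5)*(E(17, -5) + 271) = ((-11 + 8)*5)*((-3*17 - 3*(-5) - 2*17**3 + 4*17**2 - 1*17*(-5)**2 - 3*(-5)*17**2 + 4*17*(-5)) + 271) = (-3*5)*((-51 + 15 - 2*4913 + 4*289 - 1*17*25 - 3*(-5)*289 - 340) + 271) = -15*((-51 + 15 - 9826 + 1156 - 425 + 4335 - 340) + 271) = -15*(-5136 + 271) = -15*(-4865) = 72975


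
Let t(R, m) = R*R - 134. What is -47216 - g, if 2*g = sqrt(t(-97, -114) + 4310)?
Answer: -47216 - sqrt(13585)/2 ≈ -47274.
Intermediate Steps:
t(R, m) = -134 + R**2 (t(R, m) = R**2 - 134 = -134 + R**2)
g = sqrt(13585)/2 (g = sqrt((-134 + (-97)**2) + 4310)/2 = sqrt((-134 + 9409) + 4310)/2 = sqrt(9275 + 4310)/2 = sqrt(13585)/2 ≈ 58.277)
-47216 - g = -47216 - sqrt(13585)/2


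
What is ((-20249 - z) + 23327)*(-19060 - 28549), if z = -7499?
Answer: -503560393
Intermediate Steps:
((-20249 - z) + 23327)*(-19060 - 28549) = ((-20249 - 1*(-7499)) + 23327)*(-19060 - 28549) = ((-20249 + 7499) + 23327)*(-47609) = (-12750 + 23327)*(-47609) = 10577*(-47609) = -503560393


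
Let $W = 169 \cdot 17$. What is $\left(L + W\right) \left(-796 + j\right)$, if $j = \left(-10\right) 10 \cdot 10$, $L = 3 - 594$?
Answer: $-4098472$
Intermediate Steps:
$W = 2873$
$L = -591$ ($L = 3 - 594 = -591$)
$j = -1000$ ($j = \left(-100\right) 10 = -1000$)
$\left(L + W\right) \left(-796 + j\right) = \left(-591 + 2873\right) \left(-796 - 1000\right) = 2282 \left(-1796\right) = -4098472$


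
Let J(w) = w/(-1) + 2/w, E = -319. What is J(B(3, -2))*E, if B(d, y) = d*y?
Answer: -5423/3 ≈ -1807.7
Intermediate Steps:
J(w) = -w + 2/w (J(w) = w*(-1) + 2/w = -w + 2/w)
J(B(3, -2))*E = (-3*(-2) + 2/((3*(-2))))*(-319) = (-1*(-6) + 2/(-6))*(-319) = (6 + 2*(-⅙))*(-319) = (6 - ⅓)*(-319) = (17/3)*(-319) = -5423/3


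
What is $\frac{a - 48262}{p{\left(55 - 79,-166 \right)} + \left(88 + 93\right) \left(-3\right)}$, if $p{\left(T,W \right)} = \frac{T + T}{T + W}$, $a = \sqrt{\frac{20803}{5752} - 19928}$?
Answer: $\frac{4584890}{51561} - \frac{95 i \sqrt{164802066214}}{148289436} \approx 88.922 - 0.26007 i$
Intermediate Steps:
$a = \frac{i \sqrt{164802066214}}{2876}$ ($a = \sqrt{20803 \cdot \frac{1}{5752} - 19928} = \sqrt{\frac{20803}{5752} - 19928} = \sqrt{- \frac{114605053}{5752}} = \frac{i \sqrt{164802066214}}{2876} \approx 141.15 i$)
$p{\left(T,W \right)} = \frac{2 T}{T + W}$
$\frac{a - 48262}{p{\left(55 - 79,-166 \right)} + \left(88 + 93\right) \left(-3\right)} = \frac{\frac{i \sqrt{164802066214}}{2876} - 48262}{\frac{2 \left(55 - 79\right)}{\left(55 - 79\right) - 166} + \left(88 + 93\right) \left(-3\right)} = \frac{-48262 + \frac{i \sqrt{164802066214}}{2876}}{2 \left(-24\right) \frac{1}{-24 - 166} + 181 \left(-3\right)} = \frac{-48262 + \frac{i \sqrt{164802066214}}{2876}}{2 \left(-24\right) \frac{1}{-190} - 543} = \frac{-48262 + \frac{i \sqrt{164802066214}}{2876}}{2 \left(-24\right) \left(- \frac{1}{190}\right) - 543} = \frac{-48262 + \frac{i \sqrt{164802066214}}{2876}}{\frac{24}{95} - 543} = \frac{-48262 + \frac{i \sqrt{164802066214}}{2876}}{- \frac{51561}{95}} = \left(-48262 + \frac{i \sqrt{164802066214}}{2876}\right) \left(- \frac{95}{51561}\right) = \frac{4584890}{51561} - \frac{95 i \sqrt{164802066214}}{148289436}$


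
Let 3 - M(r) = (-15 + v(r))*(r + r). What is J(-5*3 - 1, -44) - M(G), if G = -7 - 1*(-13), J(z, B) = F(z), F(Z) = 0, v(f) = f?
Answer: -111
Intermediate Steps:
J(z, B) = 0
G = 6 (G = -7 + 13 = 6)
M(r) = 3 - 2*r*(-15 + r) (M(r) = 3 - (-15 + r)*(r + r) = 3 - (-15 + r)*2*r = 3 - 2*r*(-15 + r))
J(-5*3 - 1, -44) - M(G) = 0 - (3 - 2*6² + 30*6) = 0 - (3 - 2*36 + 180) = 0 - (3 - 72 + 180) = 0 - 1*111 = 0 - 111 = -111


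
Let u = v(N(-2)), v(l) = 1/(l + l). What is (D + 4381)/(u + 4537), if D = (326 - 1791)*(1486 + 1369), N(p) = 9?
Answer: -75207492/81667 ≈ -920.90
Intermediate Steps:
v(l) = 1/(2*l)
u = 1/18 (u = (½)/9 = (½)*(⅑) = 1/18 ≈ 0.055556)
D = -4182575 (D = -1465*2855 = -4182575)
(D + 4381)/(u + 4537) = (-4182575 + 4381)/(1/18 + 4537) = -4178194/81667/18 = -4178194*18/81667 = -75207492/81667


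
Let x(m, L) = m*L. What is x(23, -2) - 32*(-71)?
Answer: 2226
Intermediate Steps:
x(m, L) = L*m
x(23, -2) - 32*(-71) = -2*23 - 32*(-71) = -46 + 2272 = 2226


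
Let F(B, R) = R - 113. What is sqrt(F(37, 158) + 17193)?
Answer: 13*sqrt(102) ≈ 131.29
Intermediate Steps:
F(B, R) = -113 + R
sqrt(F(37, 158) + 17193) = sqrt((-113 + 158) + 17193) = sqrt(45 + 17193) = sqrt(17238) = 13*sqrt(102)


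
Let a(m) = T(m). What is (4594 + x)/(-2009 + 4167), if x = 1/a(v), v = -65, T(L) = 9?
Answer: 41347/19422 ≈ 2.1289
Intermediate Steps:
a(m) = 9
x = ⅑ (x = 1/9 = ⅑ ≈ 0.11111)
(4594 + x)/(-2009 + 4167) = (4594 + ⅑)/(-2009 + 4167) = (41347/9)/2158 = (41347/9)*(1/2158) = 41347/19422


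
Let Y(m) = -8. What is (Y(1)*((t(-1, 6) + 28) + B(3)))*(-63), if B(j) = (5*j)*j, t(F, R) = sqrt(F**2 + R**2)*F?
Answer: 36792 - 504*sqrt(37) ≈ 33726.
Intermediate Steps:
t(F, R) = F*sqrt(F**2 + R**2)
B(j) = 5*j**2
(Y(1)*((t(-1, 6) + 28) + B(3)))*(-63) = -8*((-sqrt((-1)**2 + 6**2) + 28) + 5*3**2)*(-63) = -8*((-sqrt(1 + 36) + 28) + 5*9)*(-63) = -8*((-sqrt(37) + 28) + 45)*(-63) = -8*((28 - sqrt(37)) + 45)*(-63) = -8*(73 - sqrt(37))*(-63) = (-584 + 8*sqrt(37))*(-63) = 36792 - 504*sqrt(37)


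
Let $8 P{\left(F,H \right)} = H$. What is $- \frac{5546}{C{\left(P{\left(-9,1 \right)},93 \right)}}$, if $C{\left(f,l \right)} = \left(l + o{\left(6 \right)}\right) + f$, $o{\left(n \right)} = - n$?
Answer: $- \frac{44368}{697} \approx -63.656$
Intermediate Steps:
$P{\left(F,H \right)} = \frac{H}{8}$
$C{\left(f,l \right)} = -6 + f + l$ ($C{\left(f,l \right)} = \left(l - 6\right) + f = \left(-6 + l\right) + f = -6 + f + l$)
$- \frac{5546}{C{\left(P{\left(-9,1 \right)},93 \right)}} = - \frac{5546}{-6 + \frac{1}{8} \cdot 1 + 93} = - \frac{5546}{-6 + \frac{1}{8} + 93} = - \frac{5546}{\frac{697}{8}} = \left(-5546\right) \frac{8}{697} = - \frac{44368}{697}$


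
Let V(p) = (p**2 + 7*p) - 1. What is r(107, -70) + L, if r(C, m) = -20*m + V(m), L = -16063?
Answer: -10254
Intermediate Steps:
V(p) = -1 + p**2 + 7*p
r(C, m) = -1 + m**2 - 13*m (r(C, m) = -20*m + (-1 + m**2 + 7*m) = -1 + m**2 - 13*m)
r(107, -70) + L = (-1 + (-70)**2 - 13*(-70)) - 16063 = (-1 + 4900 + 910) - 16063 = 5809 - 16063 = -10254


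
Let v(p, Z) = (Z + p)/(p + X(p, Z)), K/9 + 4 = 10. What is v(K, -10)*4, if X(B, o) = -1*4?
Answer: 88/25 ≈ 3.5200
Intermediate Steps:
X(B, o) = -4
K = 54 (K = -36 + 9*10 = -36 + 90 = 54)
v(p, Z) = (Z + p)/(-4 + p) (v(p, Z) = (Z + p)/(p - 4) = (Z + p)/(-4 + p))
v(K, -10)*4 = ((-10 + 54)/(-4 + 54))*4 = (44/50)*4 = ((1/50)*44)*4 = (22/25)*4 = 88/25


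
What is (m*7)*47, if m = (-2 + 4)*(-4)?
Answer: -2632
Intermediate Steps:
m = -8 (m = 2*(-4) = -8)
(m*7)*47 = -8*7*47 = -56*47 = -2632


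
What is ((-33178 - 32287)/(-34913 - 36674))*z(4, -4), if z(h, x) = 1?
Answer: 65465/71587 ≈ 0.91448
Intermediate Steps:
((-33178 - 32287)/(-34913 - 36674))*z(4, -4) = ((-33178 - 32287)/(-34913 - 36674))*1 = -65465/(-71587)*1 = -65465*(-1/71587)*1 = (65465/71587)*1 = 65465/71587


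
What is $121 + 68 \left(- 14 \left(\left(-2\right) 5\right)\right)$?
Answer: $9641$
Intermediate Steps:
$121 + 68 \left(- 14 \left(\left(-2\right) 5\right)\right) = 121 + 68 \left(\left(-14\right) \left(-10\right)\right) = 121 + 68 \cdot 140 = 121 + 9520 = 9641$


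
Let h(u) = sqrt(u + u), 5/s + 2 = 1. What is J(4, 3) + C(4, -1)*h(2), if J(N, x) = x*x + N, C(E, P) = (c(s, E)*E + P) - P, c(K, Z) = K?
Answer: -27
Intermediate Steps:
s = -5 (s = 5/(-2 + 1) = 5/(-1) = 5*(-1) = -5)
h(u) = sqrt(2)*sqrt(u) (h(u) = sqrt(2*u) = sqrt(2)*sqrt(u))
C(E, P) = -5*E (C(E, P) = (-5*E + P) - P = (P - 5*E) - P = -5*E)
J(N, x) = N + x**2 (J(N, x) = x**2 + N = N + x**2)
J(4, 3) + C(4, -1)*h(2) = (4 + 3**2) + (-5*4)*(sqrt(2)*sqrt(2)) = (4 + 9) - 20*2 = 13 - 40 = -27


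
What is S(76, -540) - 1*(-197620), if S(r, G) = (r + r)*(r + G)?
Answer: 127092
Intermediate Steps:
S(r, G) = 2*r*(G + r) (S(r, G) = (2*r)*(G + r) = 2*r*(G + r))
S(76, -540) - 1*(-197620) = 2*76*(-540 + 76) - 1*(-197620) = 2*76*(-464) + 197620 = -70528 + 197620 = 127092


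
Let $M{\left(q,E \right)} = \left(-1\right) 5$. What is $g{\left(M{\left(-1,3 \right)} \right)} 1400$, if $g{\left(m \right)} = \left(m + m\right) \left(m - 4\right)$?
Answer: $126000$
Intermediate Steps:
$M{\left(q,E \right)} = -5$
$g{\left(m \right)} = 2 m \left(-4 + m\right)$
$g{\left(M{\left(-1,3 \right)} \right)} 1400 = 2 \left(-5\right) \left(-4 - 5\right) 1400 = 2 \left(-5\right) \left(-9\right) 1400 = 90 \cdot 1400 = 126000$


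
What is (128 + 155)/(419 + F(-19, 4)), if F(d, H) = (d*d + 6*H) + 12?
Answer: 283/816 ≈ 0.34681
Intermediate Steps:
F(d, H) = 12 + d² + 6*H (F(d, H) = (d² + 6*H) + 12 = 12 + d² + 6*H)
(128 + 155)/(419 + F(-19, 4)) = (128 + 155)/(419 + (12 + (-19)² + 6*4)) = 283/(419 + (12 + 361 + 24)) = 283/(419 + 397) = 283/816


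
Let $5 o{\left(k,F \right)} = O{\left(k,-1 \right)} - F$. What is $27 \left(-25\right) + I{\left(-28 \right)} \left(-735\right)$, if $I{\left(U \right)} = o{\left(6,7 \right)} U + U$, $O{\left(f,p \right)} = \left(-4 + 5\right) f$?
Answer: $15789$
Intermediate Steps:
$O{\left(f,p \right)} = f$ ($O{\left(f,p \right)} = 1 f = f$)
$o{\left(k,F \right)} = - \frac{F}{5} + \frac{k}{5}$ ($o{\left(k,F \right)} = \frac{k - F}{5} = - \frac{F}{5} + \frac{k}{5}$)
$I{\left(U \right)} = \frac{4 U}{5}$ ($I{\left(U \right)} = \left(\left(- \frac{1}{5}\right) 7 + \frac{1}{5} \cdot 6\right) U + U = \left(- \frac{7}{5} + \frac{6}{5}\right) U + U = - \frac{U}{5} + U = \frac{4 U}{5}$)
$27 \left(-25\right) + I{\left(-28 \right)} \left(-735\right) = 27 \left(-25\right) + \frac{4}{5} \left(-28\right) \left(-735\right) = -675 - -16464 = -675 + 16464 = 15789$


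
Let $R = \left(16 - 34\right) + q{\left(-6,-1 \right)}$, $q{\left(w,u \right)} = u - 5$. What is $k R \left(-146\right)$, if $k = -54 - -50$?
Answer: $-14016$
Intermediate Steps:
$q{\left(w,u \right)} = -5 + u$ ($q{\left(w,u \right)} = u - 5 = -5 + u$)
$k = -4$ ($k = -54 + 50 = -4$)
$R = -24$ ($R = \left(16 - 34\right) - 6 = -18 - 6 = -24$)
$k R \left(-146\right) = \left(-4\right) \left(-24\right) \left(-146\right) = 96 \left(-146\right) = -14016$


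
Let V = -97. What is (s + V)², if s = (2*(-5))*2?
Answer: 13689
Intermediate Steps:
s = -20 (s = -10*2 = -20)
(s + V)² = (-20 - 97)² = (-117)² = 13689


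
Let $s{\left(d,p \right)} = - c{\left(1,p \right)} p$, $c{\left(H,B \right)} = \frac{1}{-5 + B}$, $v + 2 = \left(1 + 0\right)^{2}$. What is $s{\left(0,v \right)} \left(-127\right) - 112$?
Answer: $- \frac{545}{6} \approx -90.833$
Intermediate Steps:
$v = -1$ ($v = -2 + \left(1 + 0\right)^{2} = -2 + 1^{2} = -2 + 1 = -1$)
$s{\left(d,p \right)} = - \frac{p}{-5 + p}$ ($s{\left(d,p \right)} = - \frac{1}{-5 + p} p = - \frac{p}{-5 + p}$)
$s{\left(0,v \right)} \left(-127\right) - 112 = \left(-1\right) \left(-1\right) \frac{1}{-5 - 1} \left(-127\right) - 112 = \left(-1\right) \left(-1\right) \frac{1}{-6} \left(-127\right) - 112 = \left(-1\right) \left(-1\right) \left(- \frac{1}{6}\right) \left(-127\right) - 112 = \left(- \frac{1}{6}\right) \left(-127\right) - 112 = \frac{127}{6} - 112 = - \frac{545}{6}$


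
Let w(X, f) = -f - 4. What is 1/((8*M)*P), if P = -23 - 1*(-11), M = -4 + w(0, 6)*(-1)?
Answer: -1/576 ≈ -0.0017361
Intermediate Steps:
w(X, f) = -4 - f
M = 6 (M = -4 + (-4 - 1*6)*(-1) = -4 + (-4 - 6)*(-1) = -4 - 10*(-1) = -4 + 10 = 6)
P = -12 (P = -23 + 11 = -12)
1/((8*M)*P) = 1/((8*6)*(-12)) = 1/(48*(-12)) = 1/(-576) = -1/576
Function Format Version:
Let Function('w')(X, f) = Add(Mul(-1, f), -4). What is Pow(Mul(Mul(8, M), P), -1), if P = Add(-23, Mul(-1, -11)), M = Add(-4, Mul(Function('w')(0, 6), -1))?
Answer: Rational(-1, 576) ≈ -0.0017361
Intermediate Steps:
Function('w')(X, f) = Add(-4, Mul(-1, f))
M = 6 (M = Add(-4, Mul(Add(-4, Mul(-1, 6)), -1)) = Add(-4, Mul(Add(-4, -6), -1)) = Add(-4, Mul(-10, -1)) = Add(-4, 10) = 6)
P = -12 (P = Add(-23, 11) = -12)
Pow(Mul(Mul(8, M), P), -1) = Pow(Mul(Mul(8, 6), -12), -1) = Pow(Mul(48, -12), -1) = Pow(-576, -1) = Rational(-1, 576)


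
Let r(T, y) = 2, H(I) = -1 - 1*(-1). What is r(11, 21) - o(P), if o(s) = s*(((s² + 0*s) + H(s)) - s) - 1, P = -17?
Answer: 5205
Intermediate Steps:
H(I) = 0 (H(I) = -1 + 1 = 0)
o(s) = -1 + s*(s² - s) (o(s) = s*(((s² + 0*s) + 0) - s) - 1 = s*(((s² + 0) + 0) - s) - 1 = s*((s² + 0) - s) - 1 = s*(s² - s) - 1 = -1 + s*(s² - s))
r(11, 21) - o(P) = 2 - (-1 + (-17)³ - 1*(-17)²) = 2 - (-1 - 4913 - 1*289) = 2 - (-1 - 4913 - 289) = 2 - 1*(-5203) = 2 + 5203 = 5205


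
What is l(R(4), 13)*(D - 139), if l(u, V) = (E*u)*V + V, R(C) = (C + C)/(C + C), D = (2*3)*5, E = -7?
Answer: 8502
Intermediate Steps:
D = 30 (D = 6*5 = 30)
R(C) = 1 (R(C) = (2*C)/((2*C)) = (2*C)*(1/(2*C)) = 1)
l(u, V) = V - 7*V*u (l(u, V) = (-7*u)*V + V = -7*V*u + V = V - 7*V*u)
l(R(4), 13)*(D - 139) = (13*(1 - 7*1))*(30 - 139) = (13*(1 - 7))*(-109) = (13*(-6))*(-109) = -78*(-109) = 8502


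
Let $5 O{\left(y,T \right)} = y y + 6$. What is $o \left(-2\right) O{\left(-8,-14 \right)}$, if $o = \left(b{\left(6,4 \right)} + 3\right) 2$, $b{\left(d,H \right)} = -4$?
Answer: $56$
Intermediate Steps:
$O{\left(y,T \right)} = \frac{6}{5} + \frac{y^{2}}{5}$ ($O{\left(y,T \right)} = \frac{y y + 6}{5} = \frac{y^{2} + 6}{5} = \frac{6 + y^{2}}{5} = \frac{6}{5} + \frac{y^{2}}{5}$)
$o = -2$ ($o = \left(-4 + 3\right) 2 = \left(-1\right) 2 = -2$)
$o \left(-2\right) O{\left(-8,-14 \right)} = \left(-2\right) \left(-2\right) \left(\frac{6}{5} + \frac{\left(-8\right)^{2}}{5}\right) = 4 \left(\frac{6}{5} + \frac{1}{5} \cdot 64\right) = 4 \left(\frac{6}{5} + \frac{64}{5}\right) = 4 \cdot 14 = 56$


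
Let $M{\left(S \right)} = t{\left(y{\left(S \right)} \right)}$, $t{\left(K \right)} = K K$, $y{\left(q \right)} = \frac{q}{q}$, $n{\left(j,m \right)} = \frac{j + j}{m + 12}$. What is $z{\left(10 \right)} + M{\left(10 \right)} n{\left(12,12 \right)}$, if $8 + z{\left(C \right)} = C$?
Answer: $3$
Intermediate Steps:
$n{\left(j,m \right)} = \frac{2 j}{12 + m}$
$y{\left(q \right)} = 1$
$t{\left(K \right)} = K^{2}$
$z{\left(C \right)} = -8 + C$
$M{\left(S \right)} = 1$ ($M{\left(S \right)} = 1^{2} = 1$)
$z{\left(10 \right)} + M{\left(10 \right)} n{\left(12,12 \right)} = \left(-8 + 10\right) + 1 \cdot 2 \cdot 12 \frac{1}{12 + 12} = 2 + 1 \cdot 2 \cdot 12 \cdot \frac{1}{24} = 2 + 1 \cdot 1 = 2 + 1 = 3$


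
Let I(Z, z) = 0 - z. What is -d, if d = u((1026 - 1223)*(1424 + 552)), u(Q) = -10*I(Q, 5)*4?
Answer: -200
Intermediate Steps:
I(Z, z) = -z
u(Q) = 200 (u(Q) = -(-10)*5*4 = -10*(-5)*4 = 50*4 = 200)
d = 200
-d = -1*200 = -200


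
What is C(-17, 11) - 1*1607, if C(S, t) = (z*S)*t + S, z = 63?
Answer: -13405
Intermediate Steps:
C(S, t) = S + 63*S*t (C(S, t) = (63*S)*t + S = 63*S*t + S = S + 63*S*t)
C(-17, 11) - 1*1607 = -17*(1 + 63*11) - 1*1607 = -17*(1 + 693) - 1607 = -17*694 - 1607 = -11798 - 1607 = -13405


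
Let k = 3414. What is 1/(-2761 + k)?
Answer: 1/653 ≈ 0.0015314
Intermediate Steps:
1/(-2761 + k) = 1/(-2761 + 3414) = 1/653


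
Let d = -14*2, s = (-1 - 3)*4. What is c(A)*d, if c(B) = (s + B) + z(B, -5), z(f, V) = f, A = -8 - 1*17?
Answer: 1848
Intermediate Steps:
A = -25 (A = -8 - 17 = -25)
s = -16 (s = -4*4 = -16)
d = -28
c(B) = -16 + 2*B (c(B) = (-16 + B) + B = -16 + 2*B)
c(A)*d = (-16 + 2*(-25))*(-28) = (-16 - 50)*(-28) = -66*(-28) = 1848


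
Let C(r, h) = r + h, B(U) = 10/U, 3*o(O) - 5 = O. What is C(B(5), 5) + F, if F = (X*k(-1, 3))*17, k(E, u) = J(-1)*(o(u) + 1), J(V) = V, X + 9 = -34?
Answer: 8062/3 ≈ 2687.3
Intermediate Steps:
X = -43 (X = -9 - 34 = -43)
o(O) = 5/3 + O/3
k(E, u) = -8/3 - u/3 (k(E, u) = -((5/3 + u/3) + 1) = -(8/3 + u/3) = -8/3 - u/3)
C(r, h) = h + r
F = 8041/3 (F = -43*(-8/3 - ⅓*3)*17 = -43*(-8/3 - 1)*17 = -43*(-11/3)*17 = (473/3)*17 = 8041/3 ≈ 2680.3)
C(B(5), 5) + F = (5 + 10/5) + 8041/3 = (5 + 10*(⅕)) + 8041/3 = (5 + 2) + 8041/3 = 7 + 8041/3 = 8062/3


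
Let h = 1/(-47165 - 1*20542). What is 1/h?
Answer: -67707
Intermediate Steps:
h = -1/67707 (h = 1/(-47165 - 20542) = 1/(-67707) = -1/67707 ≈ -1.4770e-5)
1/h = 1/(-1/67707) = -67707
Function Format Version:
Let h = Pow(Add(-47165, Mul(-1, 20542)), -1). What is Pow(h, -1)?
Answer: -67707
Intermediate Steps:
h = Rational(-1, 67707) (h = Pow(Add(-47165, -20542), -1) = Pow(-67707, -1) = Rational(-1, 67707) ≈ -1.4770e-5)
Pow(h, -1) = Pow(Rational(-1, 67707), -1) = -67707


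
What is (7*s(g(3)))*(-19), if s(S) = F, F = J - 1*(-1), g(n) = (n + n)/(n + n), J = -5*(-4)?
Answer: -2793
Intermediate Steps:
J = 20
g(n) = 1 (g(n) = (2*n)/((2*n)) = (2*n)*(1/(2*n)) = 1)
F = 21 (F = 20 - 1*(-1) = 20 + 1 = 21)
s(S) = 21
(7*s(g(3)))*(-19) = (7*21)*(-19) = 147*(-19) = -2793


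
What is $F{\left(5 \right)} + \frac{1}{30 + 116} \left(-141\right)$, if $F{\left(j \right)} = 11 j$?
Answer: $\frac{7889}{146} \approx 54.034$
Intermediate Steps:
$F{\left(5 \right)} + \frac{1}{30 + 116} \left(-141\right) = 11 \cdot 5 + \frac{1}{30 + 116} \left(-141\right) = 55 + \frac{1}{146} \left(-141\right) = 55 - \frac{141}{146} = \frac{7889}{146}$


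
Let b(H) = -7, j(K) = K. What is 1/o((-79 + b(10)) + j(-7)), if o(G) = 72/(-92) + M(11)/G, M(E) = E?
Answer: -2139/1927 ≈ -1.1100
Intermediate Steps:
o(G) = -18/23 + 11/G (o(G) = 72/(-92) + 11/G = 72*(-1/92) + 11/G = -18/23 + 11/G)
1/o((-79 + b(10)) + j(-7)) = 1/(-18/23 + 11/((-79 - 7) - 7)) = 1/(-18/23 + 11/(-86 - 7)) = 1/(-18/23 + 11/(-93)) = 1/(-18/23 + 11*(-1/93)) = 1/(-18/23 - 11/93) = 1/(-1927/2139) = -2139/1927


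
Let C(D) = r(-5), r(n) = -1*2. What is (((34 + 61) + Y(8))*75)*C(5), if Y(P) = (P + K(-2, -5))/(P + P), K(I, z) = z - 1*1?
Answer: -57075/4 ≈ -14269.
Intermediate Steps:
K(I, z) = -1 + z (K(I, z) = z - 1 = -1 + z)
r(n) = -2
C(D) = -2
Y(P) = (-6 + P)/(2*P) (Y(P) = (P + (-1 - 5))/(P + P) = (P - 6)/((2*P)) = (-6 + P)*(1/(2*P)) = (-6 + P)/(2*P))
(((34 + 61) + Y(8))*75)*C(5) = (((34 + 61) + (½)*(-6 + 8)/8)*75)*(-2) = ((95 + (½)*(⅛)*2)*75)*(-2) = ((95 + ⅛)*75)*(-2) = ((761/8)*75)*(-2) = (57075/8)*(-2) = -57075/4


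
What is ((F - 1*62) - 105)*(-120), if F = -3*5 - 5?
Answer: 22440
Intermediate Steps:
F = -20 (F = -15 - 5 = -20)
((F - 1*62) - 105)*(-120) = ((-20 - 1*62) - 105)*(-120) = ((-20 - 62) - 105)*(-120) = (-82 - 105)*(-120) = -187*(-120) = 22440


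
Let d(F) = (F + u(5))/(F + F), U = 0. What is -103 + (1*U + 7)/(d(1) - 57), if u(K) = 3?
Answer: -5672/55 ≈ -103.13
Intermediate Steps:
d(F) = (3 + F)/(2*F) (d(F) = (F + 3)/(F + F) = (3 + F)/((2*F)) = (3 + F)*(1/(2*F)) = (3 + F)/(2*F))
-103 + (1*U + 7)/(d(1) - 57) = -103 + (1*0 + 7)/((½)*(3 + 1)/1 - 57) = -103 + (0 + 7)/((½)*1*4 - 57) = -103 + 7/(2 - 57) = -103 + 7/(-55) = -103 - 1/55*7 = -103 - 7/55 = -5672/55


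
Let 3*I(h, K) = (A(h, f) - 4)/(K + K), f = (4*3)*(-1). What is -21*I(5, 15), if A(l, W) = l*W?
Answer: 224/15 ≈ 14.933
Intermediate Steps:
f = -12 (f = 12*(-1) = -12)
A(l, W) = W*l
I(h, K) = (-4 - 12*h)/(6*K) (I(h, K) = ((-12*h - 4)/(K + K))/3 = ((-4 - 12*h)/((2*K)))/3 = ((-4 - 12*h)*(1/(2*K)))/3 = ((-4 - 12*h)/(2*K))/3 = (-4 - 12*h)/(6*K))
-21*I(5, 15) = -14*(-1 - 3*5)/15 = -14*(-1 - 15)/15 = -14*(-16)/15 = -21*(-32/45) = 224/15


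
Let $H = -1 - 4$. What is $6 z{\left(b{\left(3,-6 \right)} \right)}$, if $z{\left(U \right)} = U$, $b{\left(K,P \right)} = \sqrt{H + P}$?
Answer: $6 i \sqrt{11} \approx 19.9 i$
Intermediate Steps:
$H = -5$ ($H = -1 - 4 = -5$)
$b{\left(K,P \right)} = \sqrt{-5 + P}$
$6 z{\left(b{\left(3,-6 \right)} \right)} = 6 \sqrt{-5 - 6} = 6 \sqrt{-11} = 6 i \sqrt{11}$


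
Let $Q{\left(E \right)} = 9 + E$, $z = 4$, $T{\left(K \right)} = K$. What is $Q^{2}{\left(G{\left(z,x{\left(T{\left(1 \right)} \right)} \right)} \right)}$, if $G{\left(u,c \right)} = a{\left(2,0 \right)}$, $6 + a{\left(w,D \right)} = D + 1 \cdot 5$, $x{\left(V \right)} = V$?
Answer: $64$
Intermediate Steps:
$a{\left(w,D \right)} = -1 + D$ ($a{\left(w,D \right)} = -6 + \left(D + 1 \cdot 5\right) = -6 + \left(D + 5\right) = -6 + \left(5 + D\right) = -1 + D$)
$G{\left(u,c \right)} = -1$ ($G{\left(u,c \right)} = -1 + 0 = -1$)
$Q^{2}{\left(G{\left(z,x{\left(T{\left(1 \right)} \right)} \right)} \right)} = \left(9 - 1\right)^{2} = 8^{2} = 64$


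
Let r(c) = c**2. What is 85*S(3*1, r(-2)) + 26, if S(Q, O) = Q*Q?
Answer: 791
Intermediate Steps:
S(Q, O) = Q**2
85*S(3*1, r(-2)) + 26 = 85*(3*1)**2 + 26 = 85*3**2 + 26 = 85*9 + 26 = 765 + 26 = 791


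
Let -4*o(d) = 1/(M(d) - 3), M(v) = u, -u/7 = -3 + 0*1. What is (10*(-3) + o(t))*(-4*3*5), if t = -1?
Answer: 10805/6 ≈ 1800.8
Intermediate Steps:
u = 21 (u = -7*(-3 + 0*1) = -7*(-3 + 0) = -7*(-3) = 21)
M(v) = 21
o(d) = -1/72 (o(d) = -1/(4*(21 - 3)) = -¼/18 = -¼*1/18 = -1/72)
(10*(-3) + o(t))*(-4*3*5) = (10*(-3) - 1/72)*(-4*3*5) = (-30 - 1/72)*(-12*5) = -2161/72*(-60) = 10805/6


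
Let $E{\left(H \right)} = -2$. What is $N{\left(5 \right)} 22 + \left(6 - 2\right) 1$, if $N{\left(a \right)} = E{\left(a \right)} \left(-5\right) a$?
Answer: $1104$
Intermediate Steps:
$N{\left(a \right)} = 10 a$ ($N{\left(a \right)} = \left(-2\right) \left(-5\right) a = 10 a$)
$N{\left(5 \right)} 22 + \left(6 - 2\right) 1 = 10 \cdot 5 \cdot 22 + \left(6 - 2\right) 1 = 50 \cdot 22 + 4 \cdot 1 = 1100 + 4 = 1104$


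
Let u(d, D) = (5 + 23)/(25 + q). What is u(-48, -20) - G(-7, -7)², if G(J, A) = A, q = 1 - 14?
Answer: -140/3 ≈ -46.667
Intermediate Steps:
q = -13
u(d, D) = 7/3 (u(d, D) = (5 + 23)/(25 - 13) = 28/12 = 28*(1/12) = 7/3)
u(-48, -20) - G(-7, -7)² = 7/3 - 1*(-7)² = 7/3 - 1*49 = 7/3 - 49 = -140/3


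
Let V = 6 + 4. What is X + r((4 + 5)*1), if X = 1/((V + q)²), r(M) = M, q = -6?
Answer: 145/16 ≈ 9.0625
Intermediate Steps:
V = 10
X = 1/16 (X = 1/((10 - 6)²) = 1/(4²) = 1/16 ≈ 0.062500)
X + r((4 + 5)*1) = 1/16 + (4 + 5)*1 = 1/16 + 9*1 = 1/16 + 9 = 145/16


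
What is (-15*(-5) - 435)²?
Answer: 129600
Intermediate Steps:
(-15*(-5) - 435)² = (75 - 435)² = (-360)² = 129600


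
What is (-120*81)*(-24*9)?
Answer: 2099520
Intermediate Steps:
(-120*81)*(-24*9) = -9720*(-216) = 2099520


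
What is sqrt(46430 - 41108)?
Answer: sqrt(5322) ≈ 72.952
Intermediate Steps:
sqrt(46430 - 41108) = sqrt(5322)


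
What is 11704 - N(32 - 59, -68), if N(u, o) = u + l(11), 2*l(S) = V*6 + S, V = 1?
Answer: 23445/2 ≈ 11723.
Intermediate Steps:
l(S) = 3 + S/2 (l(S) = (1*6 + S)/2 = (6 + S)/2 = 3 + S/2)
N(u, o) = 17/2 + u (N(u, o) = u + (3 + (½)*11) = u + (3 + 11/2) = u + 17/2 = 17/2 + u)
11704 - N(32 - 59, -68) = 11704 - (17/2 + (32 - 59)) = 11704 - (17/2 - 27) = 11704 - 1*(-37/2) = 11704 + 37/2 = 23445/2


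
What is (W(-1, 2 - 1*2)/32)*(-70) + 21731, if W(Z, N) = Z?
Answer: 347731/16 ≈ 21733.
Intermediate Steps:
(W(-1, 2 - 1*2)/32)*(-70) + 21731 = -1/32*(-70) + 21731 = 35/16 + 21731 = 347731/16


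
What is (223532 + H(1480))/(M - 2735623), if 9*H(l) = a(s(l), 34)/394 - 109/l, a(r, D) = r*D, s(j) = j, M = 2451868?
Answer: -195531374869/248194823400 ≈ -0.78781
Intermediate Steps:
a(r, D) = D*r
H(l) = -109/(9*l) + 17*l/1773 (H(l) = ((34*l)/394 - 109/l)/9 = ((34*l)*(1/394) - 109/l)/9 = (17*l/197 - 109/l)/9 = (-109/l + 17*l/197)/9 = -109/(9*l) + 17*l/1773)
(223532 + H(1480))/(M - 2735623) = (223532 + (1/1773)*(-21473 + 17*1480²)/1480)/(2451868 - 2735623) = (223532 + (1/1773)*(1/1480)*(-21473 + 17*2190400))/(-283755) = (223532 + (1/1773)*(1/1480)*(-21473 + 37236800))*(-1/283755) = (223532 + (1/1773)*(1/1480)*37215327)*(-1/283755) = (223532 + 12405109/874680)*(-1/283755) = (195531374869/874680)*(-1/283755) = -195531374869/248194823400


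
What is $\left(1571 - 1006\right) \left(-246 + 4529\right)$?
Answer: $2419895$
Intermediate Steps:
$\left(1571 - 1006\right) \left(-246 + 4529\right) = 565 \cdot 4283 = 2419895$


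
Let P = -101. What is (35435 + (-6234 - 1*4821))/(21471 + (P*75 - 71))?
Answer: 4876/2765 ≈ 1.7635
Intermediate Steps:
(35435 + (-6234 - 1*4821))/(21471 + (P*75 - 71)) = (35435 + (-6234 - 1*4821))/(21471 + (-101*75 - 71)) = (35435 + (-6234 - 4821))/(21471 + (-7575 - 71)) = (35435 - 11055)/(21471 - 7646) = 24380/13825 = 24380*(1/13825) = 4876/2765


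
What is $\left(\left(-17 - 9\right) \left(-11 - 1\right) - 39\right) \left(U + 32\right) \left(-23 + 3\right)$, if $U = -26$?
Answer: $-32760$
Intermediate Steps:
$\left(\left(-17 - 9\right) \left(-11 - 1\right) - 39\right) \left(U + 32\right) \left(-23 + 3\right) = \left(\left(-17 - 9\right) \left(-11 - 1\right) - 39\right) \left(-26 + 32\right) \left(-23 + 3\right) = \left(\left(-26\right) \left(-12\right) - 39\right) 6 \left(-20\right) = \left(312 - 39\right) 6 \left(-20\right) = 273 \cdot 6 \left(-20\right) = 1638 \left(-20\right) = -32760$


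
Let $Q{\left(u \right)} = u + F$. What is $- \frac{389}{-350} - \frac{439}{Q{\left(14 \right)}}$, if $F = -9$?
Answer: $- \frac{30341}{350} \approx -86.689$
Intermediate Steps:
$Q{\left(u \right)} = -9 + u$ ($Q{\left(u \right)} = u - 9 = -9 + u$)
$- \frac{389}{-350} - \frac{439}{Q{\left(14 \right)}} = - \frac{389}{-350} - \frac{439}{-9 + 14} = \left(-389\right) \left(- \frac{1}{350}\right) - \frac{439}{5} = \frac{389}{350} - \frac{439}{5} = - \frac{30341}{350}$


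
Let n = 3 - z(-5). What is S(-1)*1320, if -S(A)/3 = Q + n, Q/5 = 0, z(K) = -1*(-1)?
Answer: -7920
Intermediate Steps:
z(K) = 1
n = 2 (n = 3 - 1*1 = 3 - 1 = 2)
Q = 0 (Q = 5*0 = 0)
S(A) = -6 (S(A) = -3*(0 + 2) = -3*2 = -6)
S(-1)*1320 = -6*1320 = -7920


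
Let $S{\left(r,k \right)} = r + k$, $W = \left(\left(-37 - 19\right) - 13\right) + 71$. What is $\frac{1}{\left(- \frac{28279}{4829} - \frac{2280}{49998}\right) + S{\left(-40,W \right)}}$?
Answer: $- \frac{40240057}{1766606093} \approx -0.022778$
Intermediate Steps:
$W = 2$ ($W = \left(-56 - 13\right) + 71 = -69 + 71 = 2$)
$S{\left(r,k \right)} = k + r$
$\frac{1}{\left(- \frac{28279}{4829} - \frac{2280}{49998}\right) + S{\left(-40,W \right)}} = \frac{1}{\left(- \frac{28279}{4829} - \frac{2280}{49998}\right) + \left(2 - 40\right)} = \frac{1}{\left(\left(-28279\right) \frac{1}{4829} - \frac{380}{8333}\right) - 38} = \frac{1}{\left(- \frac{28279}{4829} - \frac{380}{8333}\right) - 38} = \frac{1}{- \frac{237483927}{40240057} - 38} = \frac{1}{- \frac{1766606093}{40240057}} = - \frac{40240057}{1766606093}$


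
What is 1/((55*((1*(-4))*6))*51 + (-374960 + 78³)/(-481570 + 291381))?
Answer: -190189/12803623072 ≈ -1.4854e-5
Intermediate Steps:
1/((55*((1*(-4))*6))*51 + (-374960 + 78³)/(-481570 + 291381)) = 1/((55*(-4*6))*51 + (-374960 + 474552)/(-190189)) = 1/((55*(-24))*51 + 99592*(-1/190189)) = 1/(-1320*51 - 99592/190189) = 1/(-67320 - 99592/190189) = 1/(-12803623072/190189) = -190189/12803623072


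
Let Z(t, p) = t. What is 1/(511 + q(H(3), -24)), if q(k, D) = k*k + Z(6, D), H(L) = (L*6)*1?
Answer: 1/841 ≈ 0.0011891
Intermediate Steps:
H(L) = 6*L (H(L) = (6*L)*1 = 6*L)
q(k, D) = 6 + k**2 (q(k, D) = k*k + 6 = k**2 + 6 = 6 + k**2)
1/(511 + q(H(3), -24)) = 1/(511 + (6 + (6*3)**2)) = 1/(511 + (6 + 18**2)) = 1/(511 + (6 + 324)) = 1/(511 + 330) = 1/841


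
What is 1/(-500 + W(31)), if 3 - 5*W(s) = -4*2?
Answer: -5/2489 ≈ -0.0020088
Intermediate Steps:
W(s) = 11/5 (W(s) = ⅗ - (-4)*2/5 = ⅗ - ⅕*(-8) = ⅗ + 8/5 = 11/5)
1/(-500 + W(31)) = 1/(-500 + 11/5) = 1/(-2489/5) = -5/2489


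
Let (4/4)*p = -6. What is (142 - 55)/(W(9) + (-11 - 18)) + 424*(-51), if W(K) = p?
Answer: -756927/35 ≈ -21627.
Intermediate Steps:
p = -6
W(K) = -6
(142 - 55)/(W(9) + (-11 - 18)) + 424*(-51) = (142 - 55)/(-6 + (-11 - 18)) + 424*(-51) = 87/(-6 - 29) - 21624 = 87/(-35) - 21624 = 87*(-1/35) - 21624 = -87/35 - 21624 = -756927/35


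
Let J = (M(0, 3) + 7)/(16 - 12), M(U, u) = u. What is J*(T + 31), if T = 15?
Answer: 115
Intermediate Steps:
J = 5/2 (J = (3 + 7)/(16 - 12) = 10/4 = 10*(1/4) = 5/2 ≈ 2.5000)
J*(T + 31) = 5*(15 + 31)/2 = (5/2)*46 = 115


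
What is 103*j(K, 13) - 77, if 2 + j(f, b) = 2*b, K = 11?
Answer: 2395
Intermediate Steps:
j(f, b) = -2 + 2*b
103*j(K, 13) - 77 = 103*(-2 + 2*13) - 77 = 103*(-2 + 26) - 77 = 103*24 - 77 = 2472 - 77 = 2395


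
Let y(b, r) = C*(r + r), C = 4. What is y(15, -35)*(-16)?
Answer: 4480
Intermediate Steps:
y(b, r) = 8*r (y(b, r) = 4*(r + r) = 4*(2*r) = 8*r)
y(15, -35)*(-16) = (8*(-35))*(-16) = -280*(-16) = 4480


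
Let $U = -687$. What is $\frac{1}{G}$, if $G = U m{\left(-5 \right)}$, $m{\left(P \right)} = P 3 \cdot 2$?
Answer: $\frac{1}{20610} \approx 4.852 \cdot 10^{-5}$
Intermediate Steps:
$m{\left(P \right)} = 6 P$ ($m{\left(P \right)} = 3 P 2 = 6 P$)
$G = 20610$ ($G = - 687 \cdot 6 \left(-5\right) = \left(-687\right) \left(-30\right) = 20610$)
$\frac{1}{G} = \frac{1}{20610}$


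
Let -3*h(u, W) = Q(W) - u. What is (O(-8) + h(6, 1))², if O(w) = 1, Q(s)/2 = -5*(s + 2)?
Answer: 169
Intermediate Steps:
Q(s) = -20 - 10*s (Q(s) = 2*(-5*(s + 2)) = 2*(-5*(2 + s)) = 2*(-10 - 5*s) = -20 - 10*s)
h(u, W) = 20/3 + u/3 + 10*W/3 (h(u, W) = -((-20 - 10*W) - u)/3 = -(-20 - u - 10*W)/3 = 20/3 + u/3 + 10*W/3)
(O(-8) + h(6, 1))² = (1 + (20/3 + (⅓)*6 + (10/3)*1))² = (1 + (20/3 + 2 + 10/3))² = (1 + 12)² = 13² = 169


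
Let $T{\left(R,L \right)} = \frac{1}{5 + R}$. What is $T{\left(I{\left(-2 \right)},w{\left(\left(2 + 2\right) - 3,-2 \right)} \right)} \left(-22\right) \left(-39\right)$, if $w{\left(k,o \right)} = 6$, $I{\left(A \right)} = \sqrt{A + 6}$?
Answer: $\frac{858}{7} \approx 122.57$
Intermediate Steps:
$I{\left(A \right)} = \sqrt{6 + A}$
$T{\left(I{\left(-2 \right)},w{\left(\left(2 + 2\right) - 3,-2 \right)} \right)} \left(-22\right) \left(-39\right) = \frac{1}{5 + \sqrt{6 - 2}} \left(-22\right) \left(-39\right) = \frac{1}{5 + \sqrt{4}} \left(-22\right) \left(-39\right) = \frac{1}{5 + 2} \left(-22\right) \left(-39\right) = \frac{1}{7} \left(-22\right) \left(-39\right) = \left(- \frac{22}{7}\right) \left(-39\right) = \frac{858}{7}$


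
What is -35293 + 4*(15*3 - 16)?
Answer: -35177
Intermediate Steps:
-35293 + 4*(15*3 - 16) = -35293 + 4*(45 - 16) = -35293 + 4*29 = -35293 + 116 = -35177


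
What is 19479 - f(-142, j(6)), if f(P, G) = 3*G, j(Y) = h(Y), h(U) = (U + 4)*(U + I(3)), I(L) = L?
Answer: 19209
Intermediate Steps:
h(U) = (3 + U)*(4 + U) (h(U) = (U + 4)*(U + 3) = (4 + U)*(3 + U) = (3 + U)*(4 + U))
j(Y) = 12 + Y² + 7*Y
19479 - f(-142, j(6)) = 19479 - 3*(12 + 6² + 7*6) = 19479 - 3*(12 + 36 + 42) = 19479 - 3*90 = 19479 - 1*270 = 19479 - 270 = 19209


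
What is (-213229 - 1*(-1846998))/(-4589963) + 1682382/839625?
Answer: 2116772611747/1284615894625 ≈ 1.6478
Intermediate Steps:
(-213229 - 1*(-1846998))/(-4589963) + 1682382/839625 = (-213229 + 1846998)*(-1/4589963) + 1682382*(1/839625) = 1633769*(-1/4589963) + 560794/279875 = -1633769/4589963 + 560794/279875 = 2116772611747/1284615894625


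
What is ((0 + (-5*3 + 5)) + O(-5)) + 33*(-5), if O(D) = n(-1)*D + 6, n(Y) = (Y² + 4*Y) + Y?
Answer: -149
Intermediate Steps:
n(Y) = Y² + 5*Y
O(D) = 6 - 4*D (O(D) = (-(5 - 1))*D + 6 = (-1*4)*D + 6 = -4*D + 6 = 6 - 4*D)
((0 + (-5*3 + 5)) + O(-5)) + 33*(-5) = ((0 + (-5*3 + 5)) + (6 - 4*(-5))) + 33*(-5) = ((0 + (-15 + 5)) + (6 + 20)) - 165 = ((0 - 10) + 26) - 165 = (-10 + 26) - 165 = 16 - 165 = -149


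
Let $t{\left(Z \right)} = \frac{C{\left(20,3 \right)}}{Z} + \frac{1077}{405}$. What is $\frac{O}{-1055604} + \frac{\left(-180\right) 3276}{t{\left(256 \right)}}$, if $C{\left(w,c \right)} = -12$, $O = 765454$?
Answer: $- \frac{2689072846761517}{11913018942} \approx -2.2573 \cdot 10^{5}$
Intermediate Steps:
$t{\left(Z \right)} = \frac{359}{135} - \frac{12}{Z}$ ($t{\left(Z \right)} = - \frac{12}{Z} + \frac{1077}{405} = - \frac{12}{Z} + 1077 \cdot \frac{1}{405} = - \frac{12}{Z} + \frac{359}{135} = \frac{359}{135} - \frac{12}{Z}$)
$\frac{O}{-1055604} + \frac{\left(-180\right) 3276}{t{\left(256 \right)}} = \frac{765454}{-1055604} + \frac{\left(-180\right) 3276}{\frac{359}{135} - \frac{12}{256}} = 765454 \left(- \frac{1}{1055604}\right) - \frac{589680}{\frac{359}{135} - \frac{3}{64}} = - \frac{382727}{527802} - \frac{589680}{\frac{359}{135} - \frac{3}{64}} = - \frac{382727}{527802} - \frac{589680}{\frac{22571}{8640}} = - \frac{382727}{527802} - \frac{5094835200}{22571} = - \frac{2689072846761517}{11913018942}$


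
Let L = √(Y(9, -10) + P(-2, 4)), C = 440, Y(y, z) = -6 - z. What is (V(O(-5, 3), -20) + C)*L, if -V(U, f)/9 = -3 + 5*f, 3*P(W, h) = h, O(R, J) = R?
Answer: 5468*√3/3 ≈ 3157.0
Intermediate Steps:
P(W, h) = h/3
L = 4*√3/3 (L = √((-6 - 1*(-10)) + (⅓)*4) = √((-6 + 10) + 4/3) = √(4 + 4/3) = √(16/3) = 4*√3/3 ≈ 2.3094)
V(U, f) = 27 - 45*f (V(U, f) = -9*(-3 + 5*f) = 27 - 45*f)
(V(O(-5, 3), -20) + C)*L = ((27 - 45*(-20)) + 440)*(4*√3/3) = ((27 + 900) + 440)*(4*√3/3) = (927 + 440)*(4*√3/3) = 1367*(4*√3/3) = 5468*√3/3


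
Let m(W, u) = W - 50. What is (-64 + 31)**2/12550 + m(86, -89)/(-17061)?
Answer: 6042543/71371850 ≈ 0.084663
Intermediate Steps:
m(W, u) = -50 + W
(-64 + 31)**2/12550 + m(86, -89)/(-17061) = (-64 + 31)**2/12550 + (-50 + 86)/(-17061) = (-33)**2*(1/12550) + 36*(-1/17061) = 1089*(1/12550) - 12/5687 = 1089/12550 - 12/5687 = 6042543/71371850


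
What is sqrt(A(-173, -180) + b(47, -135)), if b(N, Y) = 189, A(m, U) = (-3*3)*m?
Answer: 3*sqrt(194) ≈ 41.785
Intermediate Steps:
A(m, U) = -9*m
sqrt(A(-173, -180) + b(47, -135)) = sqrt(-9*(-173) + 189) = sqrt(1557 + 189) = sqrt(1746) = 3*sqrt(194)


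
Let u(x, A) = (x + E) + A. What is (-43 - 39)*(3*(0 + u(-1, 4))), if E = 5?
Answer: -1968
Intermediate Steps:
u(x, A) = 5 + A + x (u(x, A) = (x + 5) + A = (5 + x) + A = 5 + A + x)
(-43 - 39)*(3*(0 + u(-1, 4))) = (-43 - 39)*(3*(0 + (5 + 4 - 1))) = -246*(0 + 8) = -246*8 = -82*24 = -1968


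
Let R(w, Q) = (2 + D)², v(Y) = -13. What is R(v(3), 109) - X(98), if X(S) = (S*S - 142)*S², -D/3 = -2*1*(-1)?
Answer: -90873032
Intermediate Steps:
D = -6 (D = -3*(-2*1)*(-1) = -(-6)*(-1) = -3*2 = -6)
R(w, Q) = 16 (R(w, Q) = (2 - 6)² = (-4)² = 16)
X(S) = S²*(-142 + S²) (X(S) = (S² - 142)*S² = (-142 + S²)*S² = S²*(-142 + S²))
R(v(3), 109) - X(98) = 16 - 98²*(-142 + 98²) = 16 - 9604*(-142 + 9604) = 16 - 9604*9462 = 16 - 1*90873048 = 16 - 90873048 = -90873032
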